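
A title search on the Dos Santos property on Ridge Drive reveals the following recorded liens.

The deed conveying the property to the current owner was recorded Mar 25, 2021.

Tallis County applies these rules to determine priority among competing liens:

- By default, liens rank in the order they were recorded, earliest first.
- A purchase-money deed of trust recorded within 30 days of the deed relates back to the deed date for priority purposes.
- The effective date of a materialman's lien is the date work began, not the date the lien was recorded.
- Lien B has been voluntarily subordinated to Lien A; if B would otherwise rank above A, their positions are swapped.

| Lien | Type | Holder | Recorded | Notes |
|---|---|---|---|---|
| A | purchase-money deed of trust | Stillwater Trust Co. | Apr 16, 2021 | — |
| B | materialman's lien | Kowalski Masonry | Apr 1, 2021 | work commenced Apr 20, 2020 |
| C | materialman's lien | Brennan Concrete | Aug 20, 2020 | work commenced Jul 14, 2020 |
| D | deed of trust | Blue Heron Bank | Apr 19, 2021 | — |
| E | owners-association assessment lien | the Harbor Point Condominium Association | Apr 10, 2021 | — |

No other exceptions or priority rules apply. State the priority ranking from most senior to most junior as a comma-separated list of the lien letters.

A, C, B, E, D

Effective dates after the stated exceptions: A was recorded within the 30-day window, so its effective date is the deed date Mar 25, 2021; B relates back to Apr 20, 2020 (work commenced); C is treated as recorded Jul 14, 2020, the work-commencement date.
Ordering by effective date: B (Apr 20, 2020), C (Jul 14, 2020), A (Mar 25, 2021), E (Apr 10, 2021), D (Apr 19, 2021).
B is senior to A before the subordination, so the two trade places.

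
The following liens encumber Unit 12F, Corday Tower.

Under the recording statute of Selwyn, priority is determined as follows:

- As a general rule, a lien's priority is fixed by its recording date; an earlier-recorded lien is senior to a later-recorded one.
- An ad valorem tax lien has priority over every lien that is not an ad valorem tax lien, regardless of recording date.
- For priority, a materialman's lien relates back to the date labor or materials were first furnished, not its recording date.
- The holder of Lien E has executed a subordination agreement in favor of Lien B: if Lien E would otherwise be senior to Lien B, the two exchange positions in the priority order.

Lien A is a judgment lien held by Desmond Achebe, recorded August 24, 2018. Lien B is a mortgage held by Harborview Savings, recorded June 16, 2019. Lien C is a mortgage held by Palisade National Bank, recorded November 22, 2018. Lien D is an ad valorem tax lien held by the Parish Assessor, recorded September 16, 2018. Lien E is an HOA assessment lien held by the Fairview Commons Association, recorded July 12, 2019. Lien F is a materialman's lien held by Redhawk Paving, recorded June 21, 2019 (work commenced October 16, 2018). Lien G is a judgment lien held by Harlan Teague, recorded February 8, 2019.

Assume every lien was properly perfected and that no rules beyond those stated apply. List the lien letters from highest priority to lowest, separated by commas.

D, A, F, C, G, B, E

Effective dates after the stated exceptions: F's effective date is October 16, 2018, when work began.
D is an ad valorem tax lien, so it outranks all other liens regardless of date.
The other liens, earliest effective date first: A (August 24, 2018), F (October 16, 2018), C (November 22, 2018), G (February 8, 2019), B (June 16, 2019), E (July 12, 2019).
E is already junior to B, so the subordination agreement changes nothing.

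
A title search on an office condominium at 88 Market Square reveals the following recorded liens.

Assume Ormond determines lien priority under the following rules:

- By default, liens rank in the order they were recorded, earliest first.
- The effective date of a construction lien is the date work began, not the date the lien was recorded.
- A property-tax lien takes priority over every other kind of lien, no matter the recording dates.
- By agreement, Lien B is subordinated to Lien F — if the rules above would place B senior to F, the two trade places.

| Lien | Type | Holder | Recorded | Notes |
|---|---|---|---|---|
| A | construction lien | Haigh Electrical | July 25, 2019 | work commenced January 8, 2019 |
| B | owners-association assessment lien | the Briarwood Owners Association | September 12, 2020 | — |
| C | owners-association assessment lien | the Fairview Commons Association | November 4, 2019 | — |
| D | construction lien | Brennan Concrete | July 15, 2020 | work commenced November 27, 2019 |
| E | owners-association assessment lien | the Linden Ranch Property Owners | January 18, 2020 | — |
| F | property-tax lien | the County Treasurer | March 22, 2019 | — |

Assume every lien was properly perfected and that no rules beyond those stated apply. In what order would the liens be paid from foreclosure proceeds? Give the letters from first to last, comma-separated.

F, A, C, D, E, B

First, effective dates: A is treated as recorded January 8, 2019, the work-commencement date; D is treated as recorded November 27, 2019, the work-commencement date.
F, as a property-tax lien, has superpriority and ranks first.
Among the remaining liens, by effective date: A (January 8, 2019), C (November 4, 2019), D (November 27, 2019), E (January 18, 2020), B (September 12, 2020).
Since B is not senior to F, the subordination leaves the order unchanged.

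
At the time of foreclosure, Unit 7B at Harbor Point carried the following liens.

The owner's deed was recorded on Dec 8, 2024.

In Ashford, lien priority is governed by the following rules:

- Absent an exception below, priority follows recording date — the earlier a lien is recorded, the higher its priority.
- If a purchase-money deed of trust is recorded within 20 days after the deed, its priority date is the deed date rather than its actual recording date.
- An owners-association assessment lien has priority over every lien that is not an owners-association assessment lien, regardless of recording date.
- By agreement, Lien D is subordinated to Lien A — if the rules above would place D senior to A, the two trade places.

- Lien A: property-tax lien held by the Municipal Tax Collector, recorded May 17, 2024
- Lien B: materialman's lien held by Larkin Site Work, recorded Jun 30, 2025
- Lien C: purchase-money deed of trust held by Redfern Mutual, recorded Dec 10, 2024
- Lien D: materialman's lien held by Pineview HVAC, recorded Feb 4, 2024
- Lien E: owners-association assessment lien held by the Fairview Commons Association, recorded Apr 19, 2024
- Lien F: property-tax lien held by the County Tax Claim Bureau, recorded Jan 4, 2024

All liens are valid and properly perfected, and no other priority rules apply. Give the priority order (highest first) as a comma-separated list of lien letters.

Adjusting effective dates: C's effective date is the deed date, Dec 8, 2024.
E is an owners-association assessment lien and takes priority over every other lien.
Among the remaining liens, by effective date: F (Jan 4, 2024), D (Feb 4, 2024), A (May 17, 2024), C (Dec 8, 2024), B (Jun 30, 2025).
D is senior to A before the subordination, so the two trade places.

E, F, A, D, C, B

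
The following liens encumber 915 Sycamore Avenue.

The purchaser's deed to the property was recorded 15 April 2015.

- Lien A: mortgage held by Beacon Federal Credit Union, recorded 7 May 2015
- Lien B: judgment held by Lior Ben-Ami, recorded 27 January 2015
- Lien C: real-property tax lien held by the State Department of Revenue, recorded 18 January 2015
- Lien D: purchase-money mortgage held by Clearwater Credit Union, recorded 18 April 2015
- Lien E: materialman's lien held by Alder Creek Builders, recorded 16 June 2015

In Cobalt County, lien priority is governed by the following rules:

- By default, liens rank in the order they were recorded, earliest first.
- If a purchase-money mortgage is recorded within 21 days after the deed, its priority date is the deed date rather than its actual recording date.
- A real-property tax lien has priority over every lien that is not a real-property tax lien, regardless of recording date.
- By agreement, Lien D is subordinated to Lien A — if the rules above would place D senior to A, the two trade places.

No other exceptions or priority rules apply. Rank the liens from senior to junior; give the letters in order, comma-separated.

Effective dates after the stated exceptions: D relates back to the deed date 15 April 2015.
C is a real-property tax lien and takes priority over every other lien.
The other liens, earliest effective date first: B (27 January 2015), D (15 April 2015), A (7 May 2015), E (16 June 2015).
The subordination applies — D was senior to A — so D and A swap.

C, B, A, D, E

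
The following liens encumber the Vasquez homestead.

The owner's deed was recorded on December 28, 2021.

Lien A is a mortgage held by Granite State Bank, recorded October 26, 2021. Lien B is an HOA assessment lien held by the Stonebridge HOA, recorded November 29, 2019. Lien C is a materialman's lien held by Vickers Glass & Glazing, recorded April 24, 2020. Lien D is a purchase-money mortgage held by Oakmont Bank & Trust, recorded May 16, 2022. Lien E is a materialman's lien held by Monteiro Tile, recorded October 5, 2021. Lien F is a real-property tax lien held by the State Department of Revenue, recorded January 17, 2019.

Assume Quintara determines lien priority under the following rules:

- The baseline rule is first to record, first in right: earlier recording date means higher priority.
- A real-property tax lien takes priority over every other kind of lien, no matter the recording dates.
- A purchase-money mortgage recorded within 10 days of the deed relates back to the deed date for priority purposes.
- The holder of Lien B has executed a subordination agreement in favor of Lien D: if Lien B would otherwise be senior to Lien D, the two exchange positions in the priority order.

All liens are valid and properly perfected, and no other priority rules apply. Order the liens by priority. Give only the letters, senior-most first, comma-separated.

F, D, C, E, A, B

First, effective dates: D missed the 10-day window (139 days after the deed), so its recording date stands.
F is a real-property tax lien, so it outranks all other liens regardless of date.
The other liens, earliest effective date first: B (November 29, 2019), C (April 24, 2020), E (October 5, 2021), A (October 26, 2021), D (May 16, 2022).
B is senior to D before the subordination, so the two trade places.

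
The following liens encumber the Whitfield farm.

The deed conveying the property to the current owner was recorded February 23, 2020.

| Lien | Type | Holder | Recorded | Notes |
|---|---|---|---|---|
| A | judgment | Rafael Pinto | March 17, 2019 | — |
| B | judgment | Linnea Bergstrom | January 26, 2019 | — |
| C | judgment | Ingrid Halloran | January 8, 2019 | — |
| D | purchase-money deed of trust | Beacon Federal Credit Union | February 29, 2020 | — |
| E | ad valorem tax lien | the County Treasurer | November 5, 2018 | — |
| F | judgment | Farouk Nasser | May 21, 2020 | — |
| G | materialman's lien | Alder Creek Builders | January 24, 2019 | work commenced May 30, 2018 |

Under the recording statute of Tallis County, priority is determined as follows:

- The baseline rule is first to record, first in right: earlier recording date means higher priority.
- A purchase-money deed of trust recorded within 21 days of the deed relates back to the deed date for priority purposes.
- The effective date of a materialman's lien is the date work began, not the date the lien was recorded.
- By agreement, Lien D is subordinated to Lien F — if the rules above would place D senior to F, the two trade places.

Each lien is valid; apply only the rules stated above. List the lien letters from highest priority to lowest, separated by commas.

Effective dates after the stated exceptions: D relates back to the deed date February 23, 2020; G relates back to May 30, 2018 (work commenced).
Ordering by effective date: G (May 30, 2018), E (November 5, 2018), C (January 8, 2019), B (January 26, 2019), A (March 17, 2019), D (February 23, 2020), F (May 21, 2020).
The subordination applies — D was senior to F — so D and F swap.

G, E, C, B, A, F, D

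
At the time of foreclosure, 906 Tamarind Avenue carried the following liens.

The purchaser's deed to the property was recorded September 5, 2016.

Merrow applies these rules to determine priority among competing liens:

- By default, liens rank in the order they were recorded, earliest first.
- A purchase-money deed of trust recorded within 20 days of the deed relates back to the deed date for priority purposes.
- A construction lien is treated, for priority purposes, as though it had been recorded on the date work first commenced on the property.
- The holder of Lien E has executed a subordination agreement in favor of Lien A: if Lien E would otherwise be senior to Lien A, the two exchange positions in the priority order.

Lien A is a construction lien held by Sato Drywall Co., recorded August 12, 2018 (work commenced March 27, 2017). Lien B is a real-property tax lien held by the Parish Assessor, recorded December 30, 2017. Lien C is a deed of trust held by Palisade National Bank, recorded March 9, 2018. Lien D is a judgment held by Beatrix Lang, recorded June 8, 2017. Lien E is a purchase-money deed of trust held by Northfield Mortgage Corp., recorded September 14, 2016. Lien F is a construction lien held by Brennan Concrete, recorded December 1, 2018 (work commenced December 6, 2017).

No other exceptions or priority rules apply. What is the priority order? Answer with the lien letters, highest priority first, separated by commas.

A, E, D, F, B, C

Adjusting effective dates: A relates back to March 27, 2017 (work commenced); E was recorded within the 20-day window, so its effective date is the deed date September 5, 2016; F's effective date is December 6, 2017, when work began.
By effective date, earliest first: E (September 5, 2016), A (March 27, 2017), D (June 8, 2017), F (December 6, 2017), B (December 30, 2017), C (March 9, 2018).
E is senior to A before the subordination, so the two trade places.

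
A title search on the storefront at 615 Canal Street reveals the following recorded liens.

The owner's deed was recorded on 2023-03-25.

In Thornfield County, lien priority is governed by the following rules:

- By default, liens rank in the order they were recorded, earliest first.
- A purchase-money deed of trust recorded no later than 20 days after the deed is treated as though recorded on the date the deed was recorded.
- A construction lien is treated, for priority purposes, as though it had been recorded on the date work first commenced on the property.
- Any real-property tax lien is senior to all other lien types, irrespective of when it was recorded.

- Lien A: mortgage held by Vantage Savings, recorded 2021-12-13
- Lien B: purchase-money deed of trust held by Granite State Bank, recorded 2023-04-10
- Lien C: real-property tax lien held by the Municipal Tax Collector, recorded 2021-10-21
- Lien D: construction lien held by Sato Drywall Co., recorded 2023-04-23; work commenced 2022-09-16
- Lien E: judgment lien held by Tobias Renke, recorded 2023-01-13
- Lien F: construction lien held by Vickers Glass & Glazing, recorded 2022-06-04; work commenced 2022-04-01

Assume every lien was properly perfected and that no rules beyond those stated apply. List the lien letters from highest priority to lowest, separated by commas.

Effective dates after the stated exceptions: B relates back to the deed date 2023-03-25; D relates back to 2022-09-16 (work commenced); F's effective date is 2022-04-01, when work began.
C is a real-property tax lien and takes priority over every other lien.
Ordering the rest by effective date: A (2021-12-13), F (2022-04-01), D (2022-09-16), E (2023-01-13), B (2023-03-25).

C, A, F, D, E, B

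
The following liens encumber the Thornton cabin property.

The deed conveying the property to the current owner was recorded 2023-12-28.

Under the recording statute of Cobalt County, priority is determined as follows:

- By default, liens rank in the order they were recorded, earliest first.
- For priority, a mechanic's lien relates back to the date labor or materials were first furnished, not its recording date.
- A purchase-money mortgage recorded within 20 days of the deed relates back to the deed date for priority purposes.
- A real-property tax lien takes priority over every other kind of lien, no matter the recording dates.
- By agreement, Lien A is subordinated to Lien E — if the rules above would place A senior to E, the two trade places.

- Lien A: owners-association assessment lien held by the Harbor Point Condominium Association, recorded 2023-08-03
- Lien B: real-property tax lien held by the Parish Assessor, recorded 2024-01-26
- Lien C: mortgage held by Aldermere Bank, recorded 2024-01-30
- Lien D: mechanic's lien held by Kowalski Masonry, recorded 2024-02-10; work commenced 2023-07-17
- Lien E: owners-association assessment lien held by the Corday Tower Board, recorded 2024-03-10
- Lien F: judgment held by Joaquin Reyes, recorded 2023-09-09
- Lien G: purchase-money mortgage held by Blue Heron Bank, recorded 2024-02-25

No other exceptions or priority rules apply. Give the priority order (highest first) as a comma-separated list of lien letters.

B, D, E, F, C, G, A

Effective dates: D is treated as recorded 2023-07-17, the work-commencement date; G was recorded 59 days after the deed, outside the 20-day window, so it keeps its recording date.
B is a real-property tax lien and takes priority over every other lien.
Ordering the rest by effective date: D (2023-07-17), A (2023-08-03), F (2023-09-09), C (2024-01-30), G (2024-02-25), E (2024-03-10).
A is senior to E before the subordination, so the two trade places.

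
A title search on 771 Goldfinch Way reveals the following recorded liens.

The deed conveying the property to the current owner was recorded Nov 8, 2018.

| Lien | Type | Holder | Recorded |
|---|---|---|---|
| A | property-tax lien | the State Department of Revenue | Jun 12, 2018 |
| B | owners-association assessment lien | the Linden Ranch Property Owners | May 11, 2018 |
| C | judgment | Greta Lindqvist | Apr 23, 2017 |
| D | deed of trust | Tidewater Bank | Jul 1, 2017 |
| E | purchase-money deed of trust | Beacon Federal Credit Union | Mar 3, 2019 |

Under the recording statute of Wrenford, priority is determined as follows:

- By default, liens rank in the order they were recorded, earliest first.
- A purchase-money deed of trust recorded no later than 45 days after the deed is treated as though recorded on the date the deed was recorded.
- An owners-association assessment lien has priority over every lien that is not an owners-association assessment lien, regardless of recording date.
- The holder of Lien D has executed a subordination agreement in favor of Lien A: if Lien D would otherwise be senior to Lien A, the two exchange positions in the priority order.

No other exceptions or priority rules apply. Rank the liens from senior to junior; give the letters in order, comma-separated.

B, C, A, D, E

First, effective dates: E was recorded 115 days after the deed — beyond 45 days — so no relation-back applies.
As an owners-association assessment lien, B is senior to every other lien.
Remaining liens by effective date: C (Apr 23, 2017), D (Jul 1, 2017), A (Jun 12, 2018), E (Mar 3, 2019).
D would otherwise be senior to A, so under the subordination agreement D and A exchange positions.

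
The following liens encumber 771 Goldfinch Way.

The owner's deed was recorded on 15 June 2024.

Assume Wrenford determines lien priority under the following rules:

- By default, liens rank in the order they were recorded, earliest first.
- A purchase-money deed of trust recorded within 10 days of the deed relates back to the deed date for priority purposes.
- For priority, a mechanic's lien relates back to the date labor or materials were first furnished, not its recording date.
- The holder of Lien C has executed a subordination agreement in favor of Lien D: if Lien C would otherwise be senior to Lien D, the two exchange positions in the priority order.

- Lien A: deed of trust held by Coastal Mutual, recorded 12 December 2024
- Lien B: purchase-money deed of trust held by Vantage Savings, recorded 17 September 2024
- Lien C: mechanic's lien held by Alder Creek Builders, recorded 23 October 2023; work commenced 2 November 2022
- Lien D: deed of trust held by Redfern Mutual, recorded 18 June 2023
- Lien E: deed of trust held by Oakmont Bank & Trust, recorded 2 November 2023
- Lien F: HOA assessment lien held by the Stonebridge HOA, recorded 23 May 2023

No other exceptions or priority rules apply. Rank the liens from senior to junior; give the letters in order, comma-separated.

D, F, C, E, B, A

Adjusting effective dates: B was recorded 94 days after the deed — beyond 10 days — so no relation-back applies; C relates back to 2 November 2022 (work commenced).
By effective date: C (2 November 2022), F (23 May 2023), D (18 June 2023), E (2 November 2023), B (17 September 2024), A (12 December 2024).
The subordination applies — C was senior to D — so C and D swap.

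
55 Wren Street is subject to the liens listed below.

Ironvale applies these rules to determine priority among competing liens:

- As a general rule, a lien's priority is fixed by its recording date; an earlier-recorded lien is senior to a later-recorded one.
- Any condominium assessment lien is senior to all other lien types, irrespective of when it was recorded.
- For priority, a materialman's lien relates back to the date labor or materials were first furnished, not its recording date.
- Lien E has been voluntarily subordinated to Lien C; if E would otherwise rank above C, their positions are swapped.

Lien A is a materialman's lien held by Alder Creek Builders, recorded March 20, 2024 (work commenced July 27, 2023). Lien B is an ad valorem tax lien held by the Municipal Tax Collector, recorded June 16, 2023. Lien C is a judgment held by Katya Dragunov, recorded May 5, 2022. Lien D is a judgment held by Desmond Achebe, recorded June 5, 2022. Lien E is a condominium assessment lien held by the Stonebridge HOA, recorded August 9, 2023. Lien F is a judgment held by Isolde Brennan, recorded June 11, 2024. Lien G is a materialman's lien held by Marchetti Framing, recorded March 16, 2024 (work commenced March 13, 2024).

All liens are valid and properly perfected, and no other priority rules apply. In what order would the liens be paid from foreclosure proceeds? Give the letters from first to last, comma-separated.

Effective dates: A is treated as recorded July 27, 2023, the work-commencement date; G is treated as recorded March 13, 2024, the work-commencement date.
As a condominium assessment lien, E is senior to every other lien.
The other liens, earliest effective date first: C (May 5, 2022), D (June 5, 2022), B (June 16, 2023), A (July 27, 2023), G (March 13, 2024), F (June 11, 2024).
E would otherwise be senior to C, so under the subordination agreement E and C exchange positions.

C, E, D, B, A, G, F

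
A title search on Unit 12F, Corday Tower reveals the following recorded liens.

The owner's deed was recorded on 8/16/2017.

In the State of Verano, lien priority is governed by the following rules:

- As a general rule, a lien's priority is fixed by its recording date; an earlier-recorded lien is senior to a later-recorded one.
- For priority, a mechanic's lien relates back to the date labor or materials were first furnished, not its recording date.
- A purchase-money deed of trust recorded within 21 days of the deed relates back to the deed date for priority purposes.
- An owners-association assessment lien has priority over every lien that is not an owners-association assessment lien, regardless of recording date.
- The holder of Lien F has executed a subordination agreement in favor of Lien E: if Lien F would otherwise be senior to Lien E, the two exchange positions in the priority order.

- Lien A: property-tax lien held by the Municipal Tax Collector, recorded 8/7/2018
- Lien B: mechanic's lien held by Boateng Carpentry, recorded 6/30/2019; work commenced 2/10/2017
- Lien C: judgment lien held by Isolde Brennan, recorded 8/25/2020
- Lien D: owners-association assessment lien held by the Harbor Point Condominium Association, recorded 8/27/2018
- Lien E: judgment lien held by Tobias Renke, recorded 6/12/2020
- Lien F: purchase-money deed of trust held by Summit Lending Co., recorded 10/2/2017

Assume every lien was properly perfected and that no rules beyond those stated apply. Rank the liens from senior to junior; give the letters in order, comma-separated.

D, B, E, A, F, C

Effective dates: B is treated as recorded 2/10/2017, the work-commencement date; F was recorded 47 days after the deed — beyond 21 days — so no relation-back applies.
D, as an owners-association assessment lien, has superpriority and ranks first.
Among the remaining liens, by effective date: B (2/10/2017), F (10/2/2017), A (8/7/2018), E (6/12/2020), C (8/25/2020).
The subordination applies — F was senior to E — so F and E swap.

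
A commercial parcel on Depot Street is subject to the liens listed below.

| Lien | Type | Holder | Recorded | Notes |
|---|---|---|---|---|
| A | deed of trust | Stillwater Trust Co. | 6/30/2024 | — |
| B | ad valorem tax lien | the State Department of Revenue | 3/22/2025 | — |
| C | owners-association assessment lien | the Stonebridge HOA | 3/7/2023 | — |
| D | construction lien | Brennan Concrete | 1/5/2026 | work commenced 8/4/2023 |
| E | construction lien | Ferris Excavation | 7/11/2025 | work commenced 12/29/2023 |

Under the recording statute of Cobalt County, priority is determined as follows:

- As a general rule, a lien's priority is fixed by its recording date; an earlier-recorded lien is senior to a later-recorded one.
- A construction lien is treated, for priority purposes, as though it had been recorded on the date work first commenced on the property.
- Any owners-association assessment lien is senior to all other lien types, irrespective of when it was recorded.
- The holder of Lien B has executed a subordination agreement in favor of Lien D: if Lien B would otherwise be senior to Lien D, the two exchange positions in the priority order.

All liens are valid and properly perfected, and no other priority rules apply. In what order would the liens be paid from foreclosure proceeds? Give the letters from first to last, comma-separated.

C, D, E, A, B

Effective dates: D relates back to 8/4/2023 (work commenced); E is treated as recorded 12/29/2023, the work-commencement date.
As an owners-association assessment lien, C is senior to every other lien.
Among the remaining liens, by effective date: D (8/4/2023), E (12/29/2023), A (6/30/2024), B (3/22/2025).
B already ranks below D; the subordination has no effect.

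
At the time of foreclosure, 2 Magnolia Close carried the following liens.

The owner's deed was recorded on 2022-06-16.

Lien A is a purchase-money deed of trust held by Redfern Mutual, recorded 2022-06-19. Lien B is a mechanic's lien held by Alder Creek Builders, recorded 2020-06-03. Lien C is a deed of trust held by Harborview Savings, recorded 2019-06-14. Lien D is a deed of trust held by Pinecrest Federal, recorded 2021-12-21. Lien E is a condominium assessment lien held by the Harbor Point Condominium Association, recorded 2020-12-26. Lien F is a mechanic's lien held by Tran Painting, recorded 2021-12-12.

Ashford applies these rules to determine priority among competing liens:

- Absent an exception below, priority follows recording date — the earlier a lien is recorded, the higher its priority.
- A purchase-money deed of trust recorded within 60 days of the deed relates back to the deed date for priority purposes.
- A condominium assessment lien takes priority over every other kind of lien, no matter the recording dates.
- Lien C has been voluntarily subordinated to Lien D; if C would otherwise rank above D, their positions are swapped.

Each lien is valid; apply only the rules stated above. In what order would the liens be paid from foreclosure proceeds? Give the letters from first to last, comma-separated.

E, D, B, F, C, A

Effective dates: A relates back to the deed date 2022-06-16.
As a condominium assessment lien, E is senior to every other lien.
Remaining liens by effective date: C (2019-06-14), B (2020-06-03), F (2021-12-12), D (2021-12-21), A (2022-06-16).
C is senior to D before the subordination, so the two trade places.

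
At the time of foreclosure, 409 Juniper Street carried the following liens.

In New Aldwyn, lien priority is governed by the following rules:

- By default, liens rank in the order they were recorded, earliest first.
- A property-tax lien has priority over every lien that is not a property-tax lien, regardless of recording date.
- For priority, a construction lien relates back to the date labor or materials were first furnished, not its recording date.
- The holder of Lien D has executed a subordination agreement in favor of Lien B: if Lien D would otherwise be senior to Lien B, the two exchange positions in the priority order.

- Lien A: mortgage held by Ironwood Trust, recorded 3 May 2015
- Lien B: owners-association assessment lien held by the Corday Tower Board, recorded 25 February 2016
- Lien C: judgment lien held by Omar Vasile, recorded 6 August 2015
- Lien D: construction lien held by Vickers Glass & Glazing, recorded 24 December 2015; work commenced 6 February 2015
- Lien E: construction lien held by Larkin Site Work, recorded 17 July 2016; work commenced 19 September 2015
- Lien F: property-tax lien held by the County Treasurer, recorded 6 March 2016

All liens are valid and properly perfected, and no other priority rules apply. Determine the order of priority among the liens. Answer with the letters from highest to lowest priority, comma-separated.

Adjusting effective dates: D relates back to 6 February 2015 (work commenced); E is treated as recorded 19 September 2015, the work-commencement date.
F, as a property-tax lien, has superpriority and ranks first.
The other liens, earliest effective date first: D (6 February 2015), A (3 May 2015), C (6 August 2015), E (19 September 2015), B (25 February 2016).
Because D would otherwise rank above B, the subordination swaps them.

F, B, A, C, E, D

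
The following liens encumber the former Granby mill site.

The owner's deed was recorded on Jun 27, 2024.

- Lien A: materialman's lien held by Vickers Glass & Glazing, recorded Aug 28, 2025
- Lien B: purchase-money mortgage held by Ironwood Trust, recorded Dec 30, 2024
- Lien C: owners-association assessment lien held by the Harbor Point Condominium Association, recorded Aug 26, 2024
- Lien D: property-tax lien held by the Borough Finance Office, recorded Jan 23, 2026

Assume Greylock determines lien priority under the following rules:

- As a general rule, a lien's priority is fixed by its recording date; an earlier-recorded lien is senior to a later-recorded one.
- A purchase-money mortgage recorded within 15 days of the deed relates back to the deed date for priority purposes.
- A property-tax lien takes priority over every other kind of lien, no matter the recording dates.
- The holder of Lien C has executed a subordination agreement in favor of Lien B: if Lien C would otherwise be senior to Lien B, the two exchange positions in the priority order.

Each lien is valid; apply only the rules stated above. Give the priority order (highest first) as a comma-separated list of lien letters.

Adjusting effective dates: B was recorded 186 days after the deed, outside the 15-day window, so it keeps its recording date.
D is a property-tax lien, so it outranks all other liens regardless of date.
Remaining liens by effective date: C (Aug 26, 2024), B (Dec 30, 2024), A (Aug 28, 2025).
C would otherwise be senior to B, so under the subordination agreement C and B exchange positions.

D, B, C, A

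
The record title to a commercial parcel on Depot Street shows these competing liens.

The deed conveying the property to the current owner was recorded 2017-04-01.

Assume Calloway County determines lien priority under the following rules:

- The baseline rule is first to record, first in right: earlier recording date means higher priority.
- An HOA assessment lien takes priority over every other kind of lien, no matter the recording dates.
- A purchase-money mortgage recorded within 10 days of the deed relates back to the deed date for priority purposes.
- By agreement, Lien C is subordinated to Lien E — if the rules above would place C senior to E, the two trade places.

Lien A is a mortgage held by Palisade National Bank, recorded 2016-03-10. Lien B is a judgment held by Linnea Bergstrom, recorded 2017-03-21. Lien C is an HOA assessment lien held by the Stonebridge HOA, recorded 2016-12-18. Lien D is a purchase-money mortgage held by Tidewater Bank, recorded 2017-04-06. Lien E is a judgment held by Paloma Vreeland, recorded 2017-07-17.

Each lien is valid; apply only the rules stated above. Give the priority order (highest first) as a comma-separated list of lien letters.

E, A, B, D, C

Effective dates after the stated exceptions: D relates back to the deed date 2017-04-01.
As an HOA assessment lien, C is senior to every other lien.
Among the remaining liens, by effective date: A (2016-03-10), B (2017-03-21), D (2017-04-01), E (2017-07-17).
Because C would otherwise rank above E, the subordination swaps them.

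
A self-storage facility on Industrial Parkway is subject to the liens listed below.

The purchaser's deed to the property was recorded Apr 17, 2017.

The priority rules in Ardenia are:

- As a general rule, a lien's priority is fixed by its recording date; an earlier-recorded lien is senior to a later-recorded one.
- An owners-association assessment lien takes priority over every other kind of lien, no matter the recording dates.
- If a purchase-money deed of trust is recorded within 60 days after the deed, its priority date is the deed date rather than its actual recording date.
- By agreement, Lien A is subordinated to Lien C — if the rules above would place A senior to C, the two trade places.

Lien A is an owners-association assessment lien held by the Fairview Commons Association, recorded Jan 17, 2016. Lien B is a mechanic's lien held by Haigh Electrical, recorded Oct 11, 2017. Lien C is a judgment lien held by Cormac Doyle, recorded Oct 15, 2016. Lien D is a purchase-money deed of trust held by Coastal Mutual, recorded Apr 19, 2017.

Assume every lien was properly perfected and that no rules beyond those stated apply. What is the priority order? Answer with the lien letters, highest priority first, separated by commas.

C, A, D, B

First, effective dates: D was recorded within the 60-day window, so its effective date is the deed date Apr 17, 2017.
As an owners-association assessment lien, A is senior to every other lien.
Among the remaining liens, by effective date: C (Oct 15, 2016), D (Apr 17, 2017), B (Oct 11, 2017).
The subordination applies — A was senior to C — so A and C swap.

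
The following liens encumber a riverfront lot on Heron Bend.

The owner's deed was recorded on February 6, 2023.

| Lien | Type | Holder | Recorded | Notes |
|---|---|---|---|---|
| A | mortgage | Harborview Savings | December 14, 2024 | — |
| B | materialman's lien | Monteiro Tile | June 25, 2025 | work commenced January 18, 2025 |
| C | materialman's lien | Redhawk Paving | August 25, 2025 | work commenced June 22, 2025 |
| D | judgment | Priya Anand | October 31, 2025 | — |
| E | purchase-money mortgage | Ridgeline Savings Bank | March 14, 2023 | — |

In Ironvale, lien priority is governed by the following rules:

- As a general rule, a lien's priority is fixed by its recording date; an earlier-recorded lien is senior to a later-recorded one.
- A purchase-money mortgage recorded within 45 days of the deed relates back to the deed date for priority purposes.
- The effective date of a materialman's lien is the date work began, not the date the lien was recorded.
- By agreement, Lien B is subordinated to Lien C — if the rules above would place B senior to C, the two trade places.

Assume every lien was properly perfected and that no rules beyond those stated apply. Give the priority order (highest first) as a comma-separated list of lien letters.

Adjusting effective dates: B is treated as recorded January 18, 2025, the work-commencement date; C is treated as recorded June 22, 2025, the work-commencement date; E relates back to the deed date February 6, 2023.
Sorted by effective date: E (February 6, 2023), A (December 14, 2024), B (January 18, 2025), C (June 22, 2025), D (October 31, 2025).
B would otherwise be senior to C, so under the subordination agreement B and C exchange positions.

E, A, C, B, D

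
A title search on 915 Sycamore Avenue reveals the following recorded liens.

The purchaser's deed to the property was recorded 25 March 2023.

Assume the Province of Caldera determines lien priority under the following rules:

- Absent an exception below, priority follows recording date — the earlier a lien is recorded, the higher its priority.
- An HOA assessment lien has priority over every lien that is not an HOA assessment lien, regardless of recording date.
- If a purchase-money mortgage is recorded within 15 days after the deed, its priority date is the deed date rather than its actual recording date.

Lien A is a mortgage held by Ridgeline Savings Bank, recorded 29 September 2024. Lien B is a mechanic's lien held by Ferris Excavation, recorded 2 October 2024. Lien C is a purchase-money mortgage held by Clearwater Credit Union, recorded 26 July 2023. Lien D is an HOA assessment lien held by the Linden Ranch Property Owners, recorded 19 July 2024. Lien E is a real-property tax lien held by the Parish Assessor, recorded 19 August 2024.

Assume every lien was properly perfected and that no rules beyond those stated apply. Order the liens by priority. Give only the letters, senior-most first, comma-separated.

Effective dates after the stated exceptions: C was recorded 123 days after the deed — beyond 15 days — so no relation-back applies.
D is an HOA assessment lien, so it outranks all other liens regardless of date.
Remaining liens by effective date: C (26 July 2023), E (19 August 2024), A (29 September 2024), B (2 October 2024).

D, C, E, A, B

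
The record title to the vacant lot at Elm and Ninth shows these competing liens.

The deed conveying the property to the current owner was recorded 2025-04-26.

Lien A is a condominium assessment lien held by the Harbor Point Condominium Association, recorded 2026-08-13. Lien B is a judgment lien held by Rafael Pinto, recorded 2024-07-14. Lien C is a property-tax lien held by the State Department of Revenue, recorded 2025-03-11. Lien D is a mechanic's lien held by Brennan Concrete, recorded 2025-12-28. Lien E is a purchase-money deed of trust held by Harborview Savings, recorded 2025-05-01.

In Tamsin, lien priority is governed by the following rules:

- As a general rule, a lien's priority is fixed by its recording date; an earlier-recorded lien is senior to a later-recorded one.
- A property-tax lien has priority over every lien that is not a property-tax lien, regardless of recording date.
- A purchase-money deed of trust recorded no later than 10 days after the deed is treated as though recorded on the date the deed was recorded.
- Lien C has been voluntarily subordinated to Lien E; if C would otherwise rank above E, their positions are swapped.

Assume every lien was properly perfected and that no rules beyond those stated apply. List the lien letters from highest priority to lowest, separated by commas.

E, B, C, D, A

Effective dates: E was recorded within the 10-day window, so its effective date is the deed date 2025-04-26.
C is a property-tax lien, so it outranks all other liens regardless of date.
The other liens, earliest effective date first: B (2024-07-14), E (2025-04-26), D (2025-12-28), A (2026-08-13).
C would otherwise be senior to E, so under the subordination agreement C and E exchange positions.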